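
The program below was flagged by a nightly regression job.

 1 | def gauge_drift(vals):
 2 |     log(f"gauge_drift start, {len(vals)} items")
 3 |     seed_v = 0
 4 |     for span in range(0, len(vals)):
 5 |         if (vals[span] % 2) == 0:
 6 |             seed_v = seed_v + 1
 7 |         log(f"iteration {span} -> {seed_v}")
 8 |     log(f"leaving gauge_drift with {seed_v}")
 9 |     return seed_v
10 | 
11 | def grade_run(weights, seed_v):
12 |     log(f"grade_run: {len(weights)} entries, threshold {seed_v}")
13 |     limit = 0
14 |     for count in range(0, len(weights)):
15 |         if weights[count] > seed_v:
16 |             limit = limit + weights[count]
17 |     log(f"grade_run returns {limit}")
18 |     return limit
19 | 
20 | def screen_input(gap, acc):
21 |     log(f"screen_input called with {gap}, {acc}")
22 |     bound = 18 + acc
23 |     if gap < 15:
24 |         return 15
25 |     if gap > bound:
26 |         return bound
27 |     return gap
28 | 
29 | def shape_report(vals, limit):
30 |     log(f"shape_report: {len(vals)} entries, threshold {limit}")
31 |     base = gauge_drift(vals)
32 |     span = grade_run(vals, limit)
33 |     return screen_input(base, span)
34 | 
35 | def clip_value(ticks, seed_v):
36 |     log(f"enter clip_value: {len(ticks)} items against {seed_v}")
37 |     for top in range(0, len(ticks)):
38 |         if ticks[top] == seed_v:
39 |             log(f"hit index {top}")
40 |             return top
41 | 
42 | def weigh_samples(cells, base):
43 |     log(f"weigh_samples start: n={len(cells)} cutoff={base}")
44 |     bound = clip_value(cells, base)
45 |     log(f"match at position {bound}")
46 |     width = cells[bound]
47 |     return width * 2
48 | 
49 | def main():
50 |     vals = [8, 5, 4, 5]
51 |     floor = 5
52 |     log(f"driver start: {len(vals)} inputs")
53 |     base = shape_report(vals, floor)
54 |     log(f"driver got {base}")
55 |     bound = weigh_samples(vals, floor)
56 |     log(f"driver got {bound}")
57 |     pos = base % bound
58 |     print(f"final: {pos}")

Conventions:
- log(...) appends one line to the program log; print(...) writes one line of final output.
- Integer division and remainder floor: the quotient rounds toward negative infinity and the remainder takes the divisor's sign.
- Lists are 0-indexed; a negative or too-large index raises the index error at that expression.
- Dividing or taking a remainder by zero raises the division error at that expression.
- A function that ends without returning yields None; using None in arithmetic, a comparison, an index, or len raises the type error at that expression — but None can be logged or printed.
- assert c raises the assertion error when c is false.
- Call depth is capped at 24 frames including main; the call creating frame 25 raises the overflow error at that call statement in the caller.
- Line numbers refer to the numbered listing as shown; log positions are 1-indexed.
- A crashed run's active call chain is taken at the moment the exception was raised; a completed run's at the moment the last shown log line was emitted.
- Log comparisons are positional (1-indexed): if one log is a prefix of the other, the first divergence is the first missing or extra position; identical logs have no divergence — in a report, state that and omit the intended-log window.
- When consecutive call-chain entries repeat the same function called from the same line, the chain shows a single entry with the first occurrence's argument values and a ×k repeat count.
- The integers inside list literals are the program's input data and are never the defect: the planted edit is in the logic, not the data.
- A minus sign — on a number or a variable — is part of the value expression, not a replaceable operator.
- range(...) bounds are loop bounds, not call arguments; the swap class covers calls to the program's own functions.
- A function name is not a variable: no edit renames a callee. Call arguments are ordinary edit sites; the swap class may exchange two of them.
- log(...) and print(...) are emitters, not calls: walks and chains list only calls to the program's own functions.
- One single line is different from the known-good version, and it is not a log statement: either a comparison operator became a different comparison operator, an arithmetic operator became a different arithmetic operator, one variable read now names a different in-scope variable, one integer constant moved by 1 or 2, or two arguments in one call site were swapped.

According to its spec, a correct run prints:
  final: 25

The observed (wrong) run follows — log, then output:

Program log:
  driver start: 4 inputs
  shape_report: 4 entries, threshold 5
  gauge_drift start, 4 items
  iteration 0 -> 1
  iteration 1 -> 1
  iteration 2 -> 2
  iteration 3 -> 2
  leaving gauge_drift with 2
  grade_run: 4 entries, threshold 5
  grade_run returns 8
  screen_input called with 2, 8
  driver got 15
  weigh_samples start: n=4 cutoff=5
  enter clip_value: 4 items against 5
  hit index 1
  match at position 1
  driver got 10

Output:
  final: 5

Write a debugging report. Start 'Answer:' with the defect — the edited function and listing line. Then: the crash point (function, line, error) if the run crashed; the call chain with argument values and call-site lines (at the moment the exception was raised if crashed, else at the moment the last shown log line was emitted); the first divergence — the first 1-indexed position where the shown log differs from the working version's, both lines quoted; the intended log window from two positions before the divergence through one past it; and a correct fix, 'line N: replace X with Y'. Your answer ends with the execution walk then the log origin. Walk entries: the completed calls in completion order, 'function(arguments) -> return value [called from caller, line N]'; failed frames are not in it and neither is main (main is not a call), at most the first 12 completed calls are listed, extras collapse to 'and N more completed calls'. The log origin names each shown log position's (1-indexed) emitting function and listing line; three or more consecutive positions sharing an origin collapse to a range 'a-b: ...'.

Answer: the defect is in main at line 57.
Key observation: Nothing in the log betrays the bug — only the output does.
Call chain: main.
First divergence: there is none — every log position agrees.
Execution walk:
  gauge_drift([8, 5, 4, 5]) -> 2  [called from shape_report, line 31]
  grade_run([8, 5, 4, 5], 5) -> 8  [called from shape_report, line 32]
  screen_input(2, 8) -> 15  [called from shape_report, line 33]
  shape_report([8, 5, 4, 5], 5) -> 15  [called from main, line 53]
  clip_value([8, 5, 4, 5], 5) -> 1  [called from weigh_samples, line 44]
  weigh_samples([8, 5, 4, 5], 5) -> 10  [called from main, line 55]
Log line origins:
  1: logged in main at line 52
  2: logged in shape_report at line 30
  3: logged in gauge_drift at line 2
  4-7: logged in gauge_drift at line 7
  8: logged in gauge_drift at line 8
  9: logged in grade_run at line 12
  10: logged in grade_run at line 17
  11: logged in screen_input at line 21
  12: logged in main at line 54
  13: logged in weigh_samples at line 43
  14: logged in clip_value at line 36
  15: logged in clip_value at line 39
  16: logged in weigh_samples at line 45
  17: logged in main at line 56
A correct fix: line 57: replace `%` with `+`.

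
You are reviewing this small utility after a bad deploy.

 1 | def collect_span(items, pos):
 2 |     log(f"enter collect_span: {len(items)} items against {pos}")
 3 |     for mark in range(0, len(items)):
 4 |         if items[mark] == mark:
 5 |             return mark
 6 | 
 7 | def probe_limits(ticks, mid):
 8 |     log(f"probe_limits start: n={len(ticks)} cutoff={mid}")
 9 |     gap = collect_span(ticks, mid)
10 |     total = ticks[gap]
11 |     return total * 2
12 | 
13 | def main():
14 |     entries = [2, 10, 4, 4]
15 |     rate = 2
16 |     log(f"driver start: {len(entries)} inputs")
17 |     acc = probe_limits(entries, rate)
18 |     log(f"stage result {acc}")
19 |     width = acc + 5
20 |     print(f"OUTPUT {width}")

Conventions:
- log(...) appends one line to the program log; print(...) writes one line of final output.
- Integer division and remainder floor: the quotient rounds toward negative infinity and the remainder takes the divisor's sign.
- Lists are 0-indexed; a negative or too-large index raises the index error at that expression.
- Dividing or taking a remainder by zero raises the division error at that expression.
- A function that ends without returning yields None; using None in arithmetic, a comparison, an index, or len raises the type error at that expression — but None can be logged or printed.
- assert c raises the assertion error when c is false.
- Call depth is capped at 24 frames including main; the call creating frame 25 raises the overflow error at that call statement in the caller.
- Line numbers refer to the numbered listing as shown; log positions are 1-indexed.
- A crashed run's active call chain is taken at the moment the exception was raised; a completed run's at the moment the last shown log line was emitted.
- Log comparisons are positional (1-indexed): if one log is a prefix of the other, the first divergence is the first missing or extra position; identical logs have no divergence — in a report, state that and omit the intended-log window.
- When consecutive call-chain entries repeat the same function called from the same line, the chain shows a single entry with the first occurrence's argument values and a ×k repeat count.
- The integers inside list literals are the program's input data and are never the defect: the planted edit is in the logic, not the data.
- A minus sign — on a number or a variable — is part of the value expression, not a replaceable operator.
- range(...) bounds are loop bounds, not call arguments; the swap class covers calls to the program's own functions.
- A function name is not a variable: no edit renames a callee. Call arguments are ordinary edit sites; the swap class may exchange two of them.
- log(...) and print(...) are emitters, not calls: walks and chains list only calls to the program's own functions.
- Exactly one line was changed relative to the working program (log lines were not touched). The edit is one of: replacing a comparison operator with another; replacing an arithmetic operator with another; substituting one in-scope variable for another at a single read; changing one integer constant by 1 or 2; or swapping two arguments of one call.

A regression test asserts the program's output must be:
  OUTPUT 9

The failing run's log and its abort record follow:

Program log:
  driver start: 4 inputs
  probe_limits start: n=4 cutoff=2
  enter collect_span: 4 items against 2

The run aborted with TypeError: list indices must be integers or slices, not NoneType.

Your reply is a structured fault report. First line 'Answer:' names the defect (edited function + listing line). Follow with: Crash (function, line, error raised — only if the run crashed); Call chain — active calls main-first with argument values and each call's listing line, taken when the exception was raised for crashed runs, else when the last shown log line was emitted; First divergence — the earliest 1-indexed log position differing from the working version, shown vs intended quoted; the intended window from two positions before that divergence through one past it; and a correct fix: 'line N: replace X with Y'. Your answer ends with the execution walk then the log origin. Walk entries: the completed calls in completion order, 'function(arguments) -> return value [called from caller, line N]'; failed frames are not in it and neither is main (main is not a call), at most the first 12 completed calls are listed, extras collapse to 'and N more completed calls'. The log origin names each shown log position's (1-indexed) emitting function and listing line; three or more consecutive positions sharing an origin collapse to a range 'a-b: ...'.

Answer: the defect is in collect_span at line 4.
Key fact: A complete run would log 'stage result 4' next, but this one stopped at 3 lines.
Crash: probe_limits, line 10, TypeError.
Call chain: main -> probe_limits([2, 10, 4, 4], 2) (called at line 17).
First divergence: position 4 — the faulty run's log ends after 3 lines; the working version continues with 'stage result 4'.
Intended log window:
  2: probe_limits start: n=4 cutoff=2
  3: enter collect_span: 4 items against 2
  4: stage result 4
Execution walk:
  collect_span([2, 10, 4, 4], 2) -> None  [called from probe_limits, line 9]
Log line origins:
  1: from main, line 16
  2: from probe_limits, line 8
  3: from collect_span, line 2
A correct fix: line 4: replace `items[mark] == mark` with `items[mark] == pos`.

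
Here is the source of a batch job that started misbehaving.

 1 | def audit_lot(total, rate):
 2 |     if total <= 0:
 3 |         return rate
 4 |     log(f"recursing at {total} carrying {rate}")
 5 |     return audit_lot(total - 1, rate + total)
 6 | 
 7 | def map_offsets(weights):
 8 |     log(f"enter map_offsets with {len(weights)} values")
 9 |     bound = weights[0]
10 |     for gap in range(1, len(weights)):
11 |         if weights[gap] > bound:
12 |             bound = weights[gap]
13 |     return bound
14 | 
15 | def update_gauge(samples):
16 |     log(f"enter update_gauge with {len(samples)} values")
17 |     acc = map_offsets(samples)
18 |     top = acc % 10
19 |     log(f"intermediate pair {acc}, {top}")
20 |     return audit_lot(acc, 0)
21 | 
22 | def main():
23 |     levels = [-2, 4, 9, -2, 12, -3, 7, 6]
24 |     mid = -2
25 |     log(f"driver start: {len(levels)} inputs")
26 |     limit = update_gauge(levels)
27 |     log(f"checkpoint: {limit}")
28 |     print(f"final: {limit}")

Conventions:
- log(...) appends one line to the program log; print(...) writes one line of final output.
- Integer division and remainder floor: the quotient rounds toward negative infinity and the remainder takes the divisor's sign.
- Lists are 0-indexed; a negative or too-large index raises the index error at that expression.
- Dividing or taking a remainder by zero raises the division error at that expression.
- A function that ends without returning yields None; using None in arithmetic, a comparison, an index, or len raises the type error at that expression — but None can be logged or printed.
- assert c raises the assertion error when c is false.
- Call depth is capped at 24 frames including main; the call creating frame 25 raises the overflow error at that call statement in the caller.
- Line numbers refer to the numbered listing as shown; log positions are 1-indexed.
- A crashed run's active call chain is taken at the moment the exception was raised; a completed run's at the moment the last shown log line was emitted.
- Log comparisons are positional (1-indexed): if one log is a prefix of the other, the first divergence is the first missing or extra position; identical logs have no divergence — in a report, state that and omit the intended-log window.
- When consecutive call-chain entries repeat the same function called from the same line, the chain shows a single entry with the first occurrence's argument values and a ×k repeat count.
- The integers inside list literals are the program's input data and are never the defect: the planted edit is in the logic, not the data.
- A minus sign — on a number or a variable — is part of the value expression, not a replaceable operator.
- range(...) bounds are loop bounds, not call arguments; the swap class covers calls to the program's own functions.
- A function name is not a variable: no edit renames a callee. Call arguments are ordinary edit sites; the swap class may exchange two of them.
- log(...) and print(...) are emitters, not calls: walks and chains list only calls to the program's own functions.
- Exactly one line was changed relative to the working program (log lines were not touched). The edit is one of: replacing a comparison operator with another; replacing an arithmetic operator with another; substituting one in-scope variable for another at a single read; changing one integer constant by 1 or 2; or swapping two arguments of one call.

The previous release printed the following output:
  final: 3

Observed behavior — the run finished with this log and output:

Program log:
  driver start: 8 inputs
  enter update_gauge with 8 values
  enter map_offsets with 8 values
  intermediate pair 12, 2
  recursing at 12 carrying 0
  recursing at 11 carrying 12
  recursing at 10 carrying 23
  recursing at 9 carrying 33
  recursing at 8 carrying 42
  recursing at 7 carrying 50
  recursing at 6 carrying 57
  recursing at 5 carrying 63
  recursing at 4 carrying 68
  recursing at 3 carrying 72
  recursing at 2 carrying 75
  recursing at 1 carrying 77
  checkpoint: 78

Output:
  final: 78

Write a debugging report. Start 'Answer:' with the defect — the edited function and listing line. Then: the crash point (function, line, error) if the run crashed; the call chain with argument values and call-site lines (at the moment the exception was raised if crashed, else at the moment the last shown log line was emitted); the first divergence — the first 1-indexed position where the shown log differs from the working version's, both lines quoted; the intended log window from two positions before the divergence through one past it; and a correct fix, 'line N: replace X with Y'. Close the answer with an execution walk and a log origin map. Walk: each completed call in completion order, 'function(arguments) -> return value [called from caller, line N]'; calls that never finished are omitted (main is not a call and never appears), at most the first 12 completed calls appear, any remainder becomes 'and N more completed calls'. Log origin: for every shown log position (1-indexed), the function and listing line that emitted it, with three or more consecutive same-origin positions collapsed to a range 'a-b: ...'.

Answer: the defect is in update_gauge at line 20.
The tell: Log line 5 is where behavior first shows: 'recursing at 12 carrying 0' appears instead of 'recursing at 2 carrying 0'.
Call chain: main.
First divergence: position 5; shown 'recursing at 12 carrying 0' vs intended 'recursing at 2 carrying 0'.
Intended log window:
  3: enter map_offsets with 8 values
  4: intermediate pair 12, 2
  5: recursing at 2 carrying 0
  6: recursing at 1 carrying 2
Execution walk:
  map_offsets([-2, 4, 9, -2, 12, -3, 7, 6]) -> 12  [called from update_gauge, line 17]
  audit_lot(0, 78) -> 78  [called from audit_lot, line 5]
  audit_lot(1, 77) -> 78  [called from audit_lot, line 5]
  audit_lot(2, 75) -> 78  [called from audit_lot, line 5]
  audit_lot(3, 72) -> 78  [called from audit_lot, line 5]
  audit_lot(4, 68) -> 78  [called from audit_lot, line 5]
  audit_lot(5, 63) -> 78  [called from audit_lot, line 5]
  audit_lot(6, 57) -> 78  [called from audit_lot, line 5]
  audit_lot(7, 50) -> 78  [called from audit_lot, line 5]
  audit_lot(8, 42) -> 78  [called from audit_lot, line 5]
  audit_lot(9, 33) -> 78  [called from audit_lot, line 5]
  audit_lot(10, 23) -> 78  [called from audit_lot, line 5]
  ... and 3 more completed calls
Origin of each log line:
  1 — main, line 25
  2 — update_gauge, line 16
  3 — map_offsets, line 8
  4 — update_gauge, line 19
  5-16 — audit_lot, line 4
  17 — main, line 27
A correct fix: line 20: replace `acc` with `top`.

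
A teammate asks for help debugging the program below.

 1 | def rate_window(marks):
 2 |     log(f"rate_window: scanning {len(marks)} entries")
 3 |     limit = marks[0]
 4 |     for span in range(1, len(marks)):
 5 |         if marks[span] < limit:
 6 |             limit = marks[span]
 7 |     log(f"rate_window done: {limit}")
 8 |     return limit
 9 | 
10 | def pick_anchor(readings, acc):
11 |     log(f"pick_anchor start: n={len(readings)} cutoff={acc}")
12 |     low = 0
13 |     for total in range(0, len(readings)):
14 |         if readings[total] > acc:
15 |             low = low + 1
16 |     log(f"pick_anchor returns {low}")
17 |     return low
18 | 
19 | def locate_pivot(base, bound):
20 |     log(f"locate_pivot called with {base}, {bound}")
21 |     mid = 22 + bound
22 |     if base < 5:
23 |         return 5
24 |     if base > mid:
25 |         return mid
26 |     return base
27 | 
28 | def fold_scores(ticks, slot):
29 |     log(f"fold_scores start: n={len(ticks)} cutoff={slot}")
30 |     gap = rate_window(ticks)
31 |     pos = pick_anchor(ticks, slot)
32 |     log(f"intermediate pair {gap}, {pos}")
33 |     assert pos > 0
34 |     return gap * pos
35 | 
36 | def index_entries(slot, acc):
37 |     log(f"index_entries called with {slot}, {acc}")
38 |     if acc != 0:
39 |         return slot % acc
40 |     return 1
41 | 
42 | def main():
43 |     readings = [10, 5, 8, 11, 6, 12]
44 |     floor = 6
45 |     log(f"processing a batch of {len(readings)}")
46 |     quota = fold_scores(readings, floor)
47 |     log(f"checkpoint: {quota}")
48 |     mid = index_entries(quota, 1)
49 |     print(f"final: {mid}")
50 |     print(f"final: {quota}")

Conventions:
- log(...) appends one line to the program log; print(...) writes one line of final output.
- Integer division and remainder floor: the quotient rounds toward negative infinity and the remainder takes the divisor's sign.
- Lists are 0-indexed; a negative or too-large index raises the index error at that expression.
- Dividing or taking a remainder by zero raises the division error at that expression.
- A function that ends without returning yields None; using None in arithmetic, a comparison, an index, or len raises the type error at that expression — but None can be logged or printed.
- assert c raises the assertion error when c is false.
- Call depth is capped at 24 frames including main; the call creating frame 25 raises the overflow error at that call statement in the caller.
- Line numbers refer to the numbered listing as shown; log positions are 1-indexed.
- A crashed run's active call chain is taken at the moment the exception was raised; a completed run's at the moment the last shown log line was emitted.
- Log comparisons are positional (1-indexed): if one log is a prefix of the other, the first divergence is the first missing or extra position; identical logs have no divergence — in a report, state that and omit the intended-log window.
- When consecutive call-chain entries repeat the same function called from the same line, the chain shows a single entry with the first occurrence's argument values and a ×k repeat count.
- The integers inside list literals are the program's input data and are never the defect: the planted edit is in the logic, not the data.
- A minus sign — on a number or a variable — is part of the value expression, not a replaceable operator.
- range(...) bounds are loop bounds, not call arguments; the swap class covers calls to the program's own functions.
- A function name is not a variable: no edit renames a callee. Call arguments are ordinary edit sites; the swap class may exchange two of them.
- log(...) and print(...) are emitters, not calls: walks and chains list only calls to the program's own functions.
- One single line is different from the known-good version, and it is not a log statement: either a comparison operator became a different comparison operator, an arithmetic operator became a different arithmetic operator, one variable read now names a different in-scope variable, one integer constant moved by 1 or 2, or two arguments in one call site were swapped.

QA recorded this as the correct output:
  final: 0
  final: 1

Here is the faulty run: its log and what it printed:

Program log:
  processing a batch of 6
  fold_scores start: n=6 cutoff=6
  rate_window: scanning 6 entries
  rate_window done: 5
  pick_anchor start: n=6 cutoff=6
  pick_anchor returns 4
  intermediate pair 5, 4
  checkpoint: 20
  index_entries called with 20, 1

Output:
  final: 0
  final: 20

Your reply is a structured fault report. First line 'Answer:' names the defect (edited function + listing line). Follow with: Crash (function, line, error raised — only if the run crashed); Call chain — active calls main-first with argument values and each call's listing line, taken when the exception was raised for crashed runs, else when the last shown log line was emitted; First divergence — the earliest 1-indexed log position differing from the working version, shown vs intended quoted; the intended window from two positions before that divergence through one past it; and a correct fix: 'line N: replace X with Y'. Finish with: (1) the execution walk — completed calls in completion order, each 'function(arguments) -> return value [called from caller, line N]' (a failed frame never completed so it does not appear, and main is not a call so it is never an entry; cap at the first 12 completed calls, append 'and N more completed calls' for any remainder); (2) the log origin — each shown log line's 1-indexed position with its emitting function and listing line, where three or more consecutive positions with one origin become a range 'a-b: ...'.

Answer: the defect is in fold_scores at line 34.
Key fact: The earliest visible damage is log position 8 — 'checkpoint: 20' rather than the intended 'checkpoint: 1'.
Call chain: main -> index_entries(20, 1) (called at line 48).
First divergence: at position 8 the run shows 'checkpoint: 20' where the working version logs 'checkpoint: 1'.
Intended log window:
  6: pick_anchor returns 4
  7: intermediate pair 5, 4
  8: checkpoint: 1
  9: index_entries called with 1, 1
Execution walk:
  rate_window([10, 5, 8, 11, 6, 12]) -> 5  [called from fold_scores, line 30]
  pick_anchor([10, 5, 8, 11, 6, 12], 6) -> 4  [called from fold_scores, line 31]
  fold_scores([10, 5, 8, 11, 6, 12], 6) -> 20  [called from main, line 46]
  index_entries(20, 1) -> 0  [called from main, line 48]
Log line origins:
  1: logged in main at line 45
  2: logged in fold_scores at line 29
  3: logged in rate_window at line 2
  4: logged in rate_window at line 7
  5: logged in pick_anchor at line 11
  6: logged in pick_anchor at line 16
  7: logged in fold_scores at line 32
  8: logged in main at line 47
  9: logged in index_entries at line 37
A correct fix: line 34: replace `*` with `//`.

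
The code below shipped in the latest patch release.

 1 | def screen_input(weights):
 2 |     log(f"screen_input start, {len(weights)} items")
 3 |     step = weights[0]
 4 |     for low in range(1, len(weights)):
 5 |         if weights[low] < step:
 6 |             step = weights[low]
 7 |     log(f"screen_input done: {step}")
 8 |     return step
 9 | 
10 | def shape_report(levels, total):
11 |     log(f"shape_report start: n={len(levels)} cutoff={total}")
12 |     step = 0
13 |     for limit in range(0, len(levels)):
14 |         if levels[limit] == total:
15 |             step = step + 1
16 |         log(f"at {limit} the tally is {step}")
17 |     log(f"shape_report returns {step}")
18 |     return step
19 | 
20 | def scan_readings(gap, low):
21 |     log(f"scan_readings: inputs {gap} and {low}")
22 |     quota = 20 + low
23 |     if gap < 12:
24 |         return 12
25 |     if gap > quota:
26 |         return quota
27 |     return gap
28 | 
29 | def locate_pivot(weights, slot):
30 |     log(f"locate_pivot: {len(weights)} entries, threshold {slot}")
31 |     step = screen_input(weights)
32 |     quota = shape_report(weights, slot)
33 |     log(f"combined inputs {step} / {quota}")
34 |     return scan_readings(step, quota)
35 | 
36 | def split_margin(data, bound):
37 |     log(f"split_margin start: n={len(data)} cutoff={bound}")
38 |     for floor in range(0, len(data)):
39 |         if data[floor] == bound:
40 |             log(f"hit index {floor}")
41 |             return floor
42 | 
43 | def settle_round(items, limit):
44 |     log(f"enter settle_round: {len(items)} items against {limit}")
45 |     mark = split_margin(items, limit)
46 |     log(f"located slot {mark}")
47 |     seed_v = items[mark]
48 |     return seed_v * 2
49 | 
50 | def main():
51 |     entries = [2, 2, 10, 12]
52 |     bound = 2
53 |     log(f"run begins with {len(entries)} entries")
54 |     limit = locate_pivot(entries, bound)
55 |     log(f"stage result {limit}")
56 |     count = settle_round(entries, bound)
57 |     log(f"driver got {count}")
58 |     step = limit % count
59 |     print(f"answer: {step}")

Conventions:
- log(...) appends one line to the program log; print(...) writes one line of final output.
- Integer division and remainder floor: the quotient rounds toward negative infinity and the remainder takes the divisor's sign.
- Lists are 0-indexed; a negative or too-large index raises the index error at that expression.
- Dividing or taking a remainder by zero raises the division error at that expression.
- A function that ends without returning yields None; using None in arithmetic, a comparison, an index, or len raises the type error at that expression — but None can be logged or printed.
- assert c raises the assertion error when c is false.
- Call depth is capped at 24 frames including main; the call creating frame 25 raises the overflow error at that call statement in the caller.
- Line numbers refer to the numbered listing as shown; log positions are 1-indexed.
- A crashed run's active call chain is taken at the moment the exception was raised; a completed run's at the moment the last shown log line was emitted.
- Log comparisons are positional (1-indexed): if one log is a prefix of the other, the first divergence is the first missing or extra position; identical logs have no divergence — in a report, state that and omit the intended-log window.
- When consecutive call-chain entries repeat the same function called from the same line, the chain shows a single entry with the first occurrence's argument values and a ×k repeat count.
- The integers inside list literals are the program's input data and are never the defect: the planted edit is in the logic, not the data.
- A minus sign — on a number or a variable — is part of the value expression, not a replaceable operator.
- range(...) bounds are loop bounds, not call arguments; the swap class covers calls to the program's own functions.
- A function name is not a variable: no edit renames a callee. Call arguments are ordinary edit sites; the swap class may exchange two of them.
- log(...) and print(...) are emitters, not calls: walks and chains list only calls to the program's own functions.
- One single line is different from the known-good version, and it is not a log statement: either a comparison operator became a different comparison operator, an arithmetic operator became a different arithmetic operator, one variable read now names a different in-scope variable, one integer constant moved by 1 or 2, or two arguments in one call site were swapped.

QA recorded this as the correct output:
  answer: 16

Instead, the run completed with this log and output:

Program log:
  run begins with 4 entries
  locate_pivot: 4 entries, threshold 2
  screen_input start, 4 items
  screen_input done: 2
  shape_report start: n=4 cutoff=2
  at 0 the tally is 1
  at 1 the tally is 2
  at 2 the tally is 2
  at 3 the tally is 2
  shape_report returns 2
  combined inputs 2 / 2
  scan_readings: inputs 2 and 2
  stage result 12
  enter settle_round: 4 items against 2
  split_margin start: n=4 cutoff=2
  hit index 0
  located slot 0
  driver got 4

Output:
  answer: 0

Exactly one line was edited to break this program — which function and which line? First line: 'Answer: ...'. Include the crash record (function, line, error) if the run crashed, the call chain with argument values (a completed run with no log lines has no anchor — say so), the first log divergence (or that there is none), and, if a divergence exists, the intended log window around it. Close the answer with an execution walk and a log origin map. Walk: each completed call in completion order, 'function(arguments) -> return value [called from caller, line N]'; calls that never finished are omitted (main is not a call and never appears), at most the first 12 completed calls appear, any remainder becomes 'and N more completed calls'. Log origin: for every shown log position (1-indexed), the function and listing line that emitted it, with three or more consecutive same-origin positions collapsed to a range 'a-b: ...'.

Answer: the defect is in main at line 58.
The tell: Every logged value matches the working version; the printed result is what differs.
Call chain: main.
First divergence: none — the logs agree in full.
Execution walk:
  screen_input([2, 2, 10, 12]) -> 2  [called from locate_pivot, line 31]
  shape_report([2, 2, 10, 12], 2) -> 2  [called from locate_pivot, line 32]
  scan_readings(2, 2) -> 12  [called from locate_pivot, line 34]
  locate_pivot([2, 2, 10, 12], 2) -> 12  [called from main, line 54]
  split_margin([2, 2, 10, 12], 2) -> 0  [called from settle_round, line 45]
  settle_round([2, 2, 10, 12], 2) -> 4  [called from main, line 56]
Origin of each log line:
  1: from main, line 53
  2: from locate_pivot, line 30
  3: from screen_input, line 2
  4: from screen_input, line 7
  5: from shape_report, line 11
  6-9: from shape_report, line 16
  10: from shape_report, line 17
  11: from locate_pivot, line 33
  12: from scan_readings, line 21
  13: from main, line 55
  14: from settle_round, line 44
  15: from split_margin, line 37
  16: from split_margin, line 40
  17: from settle_round, line 46
  18: from main, line 57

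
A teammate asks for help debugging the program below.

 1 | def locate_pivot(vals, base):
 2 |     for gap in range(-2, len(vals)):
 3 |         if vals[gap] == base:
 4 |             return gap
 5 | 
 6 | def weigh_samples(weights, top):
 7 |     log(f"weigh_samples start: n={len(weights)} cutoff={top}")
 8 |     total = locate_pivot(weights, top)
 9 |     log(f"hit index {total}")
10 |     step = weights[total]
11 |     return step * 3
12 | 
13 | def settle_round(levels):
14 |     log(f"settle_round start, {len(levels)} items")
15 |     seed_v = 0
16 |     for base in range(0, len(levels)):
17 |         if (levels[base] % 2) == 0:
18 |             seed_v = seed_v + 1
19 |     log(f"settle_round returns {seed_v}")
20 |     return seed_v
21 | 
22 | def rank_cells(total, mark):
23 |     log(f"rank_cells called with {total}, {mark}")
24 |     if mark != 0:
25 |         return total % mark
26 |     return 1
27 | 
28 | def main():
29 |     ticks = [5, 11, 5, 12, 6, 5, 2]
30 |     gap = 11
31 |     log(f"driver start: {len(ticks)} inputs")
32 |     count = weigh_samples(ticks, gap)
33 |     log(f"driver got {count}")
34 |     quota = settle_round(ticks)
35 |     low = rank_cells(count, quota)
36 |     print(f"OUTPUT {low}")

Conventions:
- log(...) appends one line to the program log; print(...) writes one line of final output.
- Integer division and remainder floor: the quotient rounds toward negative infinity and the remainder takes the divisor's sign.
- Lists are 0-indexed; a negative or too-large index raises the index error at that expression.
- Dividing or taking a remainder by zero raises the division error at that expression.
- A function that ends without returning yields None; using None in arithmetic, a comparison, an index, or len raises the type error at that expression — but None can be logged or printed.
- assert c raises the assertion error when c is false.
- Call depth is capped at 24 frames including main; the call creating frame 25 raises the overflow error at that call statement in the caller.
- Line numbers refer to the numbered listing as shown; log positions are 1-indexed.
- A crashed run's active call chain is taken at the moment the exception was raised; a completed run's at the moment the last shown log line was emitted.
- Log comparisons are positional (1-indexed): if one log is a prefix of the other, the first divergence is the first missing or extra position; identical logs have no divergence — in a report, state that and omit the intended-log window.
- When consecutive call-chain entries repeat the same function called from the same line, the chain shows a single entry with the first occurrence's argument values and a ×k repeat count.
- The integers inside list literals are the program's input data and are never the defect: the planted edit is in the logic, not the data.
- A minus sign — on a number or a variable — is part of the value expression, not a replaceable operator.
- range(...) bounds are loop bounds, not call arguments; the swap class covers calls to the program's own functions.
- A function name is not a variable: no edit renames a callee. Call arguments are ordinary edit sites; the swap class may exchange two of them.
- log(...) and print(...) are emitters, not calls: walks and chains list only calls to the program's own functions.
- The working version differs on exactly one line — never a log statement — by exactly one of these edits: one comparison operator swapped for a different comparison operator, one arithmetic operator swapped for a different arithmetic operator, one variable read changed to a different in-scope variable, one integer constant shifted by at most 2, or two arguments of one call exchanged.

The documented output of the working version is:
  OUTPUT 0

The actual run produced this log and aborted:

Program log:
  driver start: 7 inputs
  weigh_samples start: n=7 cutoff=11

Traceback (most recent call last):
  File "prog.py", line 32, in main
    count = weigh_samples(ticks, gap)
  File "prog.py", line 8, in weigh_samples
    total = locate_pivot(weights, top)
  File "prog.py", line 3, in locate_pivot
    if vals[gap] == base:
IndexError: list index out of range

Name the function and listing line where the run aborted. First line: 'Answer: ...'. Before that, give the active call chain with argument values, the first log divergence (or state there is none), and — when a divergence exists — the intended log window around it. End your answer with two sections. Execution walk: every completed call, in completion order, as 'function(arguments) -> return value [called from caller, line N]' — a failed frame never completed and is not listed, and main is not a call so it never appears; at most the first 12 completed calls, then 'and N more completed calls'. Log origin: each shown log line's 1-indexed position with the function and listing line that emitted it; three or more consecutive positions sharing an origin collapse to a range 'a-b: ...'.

Answer: the error was raised in locate_pivot, line 3.
The tell: The faulty run's log stops after 2 lines; the working version's next line would be 'hit index 1'.
Call chain: main -> weigh_samples([5, 11, 5, 12, 6, 5, 2], 11) (called at line 32) -> locate_pivot([5, 11, 5, 12, 6, 5, 2], 11) (called at line 8).
First divergence: position 3 (shown log ended at 2 lines; the working version continues: 'hit index 1').
Intended log window:
  1: driver start: 7 inputs
  2: weigh_samples start: n=7 cutoff=11
  3: hit index 1
  4: driver got 33
Execution walk:
  (no call completed)
Origin of each log line:
  1: emitted by main (line 31)
  2: emitted by weigh_samples (line 7)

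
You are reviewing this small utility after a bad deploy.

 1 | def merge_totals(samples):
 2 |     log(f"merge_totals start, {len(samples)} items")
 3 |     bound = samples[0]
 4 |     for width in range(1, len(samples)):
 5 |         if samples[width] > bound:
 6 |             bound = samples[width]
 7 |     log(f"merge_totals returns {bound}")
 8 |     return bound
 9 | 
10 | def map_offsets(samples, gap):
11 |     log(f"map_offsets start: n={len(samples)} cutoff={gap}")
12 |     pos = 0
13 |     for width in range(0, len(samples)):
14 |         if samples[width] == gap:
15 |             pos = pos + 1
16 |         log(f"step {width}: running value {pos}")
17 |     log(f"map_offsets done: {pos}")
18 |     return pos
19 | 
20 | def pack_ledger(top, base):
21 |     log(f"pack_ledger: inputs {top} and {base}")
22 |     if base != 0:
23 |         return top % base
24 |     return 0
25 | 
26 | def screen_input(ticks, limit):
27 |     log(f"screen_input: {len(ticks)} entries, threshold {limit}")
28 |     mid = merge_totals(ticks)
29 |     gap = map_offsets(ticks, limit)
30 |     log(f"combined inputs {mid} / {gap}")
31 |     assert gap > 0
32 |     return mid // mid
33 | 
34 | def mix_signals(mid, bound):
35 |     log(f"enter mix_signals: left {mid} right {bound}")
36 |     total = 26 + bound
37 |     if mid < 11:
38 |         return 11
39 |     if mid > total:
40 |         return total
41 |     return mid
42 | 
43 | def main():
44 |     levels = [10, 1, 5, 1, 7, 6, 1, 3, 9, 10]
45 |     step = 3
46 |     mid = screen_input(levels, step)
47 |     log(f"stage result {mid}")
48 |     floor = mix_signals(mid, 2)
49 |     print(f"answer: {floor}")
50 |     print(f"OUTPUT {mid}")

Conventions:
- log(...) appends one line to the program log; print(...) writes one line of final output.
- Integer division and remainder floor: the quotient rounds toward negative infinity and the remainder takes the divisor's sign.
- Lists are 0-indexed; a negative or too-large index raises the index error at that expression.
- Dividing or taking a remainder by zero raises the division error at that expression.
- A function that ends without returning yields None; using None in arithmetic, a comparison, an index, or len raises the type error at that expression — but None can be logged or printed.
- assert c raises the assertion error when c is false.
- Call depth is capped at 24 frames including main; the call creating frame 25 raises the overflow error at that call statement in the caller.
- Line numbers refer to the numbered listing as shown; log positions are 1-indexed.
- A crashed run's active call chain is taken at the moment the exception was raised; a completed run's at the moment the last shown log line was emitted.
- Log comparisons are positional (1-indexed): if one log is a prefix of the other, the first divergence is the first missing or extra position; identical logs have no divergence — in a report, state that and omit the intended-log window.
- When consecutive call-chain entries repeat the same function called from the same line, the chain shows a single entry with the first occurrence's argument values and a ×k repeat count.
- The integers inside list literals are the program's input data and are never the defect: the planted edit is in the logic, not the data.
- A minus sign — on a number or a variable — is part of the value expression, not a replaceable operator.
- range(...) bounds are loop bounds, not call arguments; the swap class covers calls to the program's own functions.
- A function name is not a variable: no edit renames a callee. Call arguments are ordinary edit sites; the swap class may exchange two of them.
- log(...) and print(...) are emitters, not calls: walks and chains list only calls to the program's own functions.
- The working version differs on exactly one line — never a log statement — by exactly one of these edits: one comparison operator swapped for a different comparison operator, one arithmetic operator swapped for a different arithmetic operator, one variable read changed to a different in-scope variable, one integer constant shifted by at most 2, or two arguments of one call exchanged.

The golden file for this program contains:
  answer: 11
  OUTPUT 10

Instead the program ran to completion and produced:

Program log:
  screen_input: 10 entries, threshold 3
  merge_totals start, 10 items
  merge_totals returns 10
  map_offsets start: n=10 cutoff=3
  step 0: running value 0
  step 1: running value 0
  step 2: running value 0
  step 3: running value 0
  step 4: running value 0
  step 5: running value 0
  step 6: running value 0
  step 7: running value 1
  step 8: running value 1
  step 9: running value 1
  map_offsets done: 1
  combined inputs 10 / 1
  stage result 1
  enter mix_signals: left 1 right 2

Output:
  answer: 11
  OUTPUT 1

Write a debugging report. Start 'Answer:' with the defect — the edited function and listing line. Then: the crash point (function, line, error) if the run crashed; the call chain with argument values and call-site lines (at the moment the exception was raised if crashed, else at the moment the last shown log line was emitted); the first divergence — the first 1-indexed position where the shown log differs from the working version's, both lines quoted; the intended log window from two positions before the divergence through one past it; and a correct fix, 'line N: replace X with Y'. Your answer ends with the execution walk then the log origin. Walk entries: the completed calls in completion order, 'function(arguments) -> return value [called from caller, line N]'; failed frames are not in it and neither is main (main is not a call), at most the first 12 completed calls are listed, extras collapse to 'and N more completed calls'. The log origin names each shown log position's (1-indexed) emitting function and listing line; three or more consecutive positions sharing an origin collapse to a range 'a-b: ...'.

Answer: the defect is in screen_input at line 32.
Core observation: At log position 17 the runs split — shown 'stage result 1', but the working version logs 'stage result 10'.
Call chain: main -> mix_signals(1, 2) (called at line 48).
First divergence: position 17; shown 'stage result 1' vs intended 'stage result 10'.
Intended log window:
  15: map_offsets done: 1
  16: combined inputs 10 / 1
  17: stage result 10
  18: enter mix_signals: left 10 right 2
Execution walk:
  merge_totals([10, 1, 5, 1, 7, 6, 1, 3, 9, 10]) -> 10  [called from screen_input, line 28]
  map_offsets([10, 1, 5, 1, 7, 6, 1, 3, 9, 10], 3) -> 1  [called from screen_input, line 29]
  screen_input([10, 1, 5, 1, 7, 6, 1, 3, 9, 10], 3) -> 1  [called from main, line 46]
  mix_signals(1, 2) -> 11  [called from main, line 48]
Log line origins:
  1: logged in screen_input at line 27
  2: logged in merge_totals at line 2
  3: logged in merge_totals at line 7
  4: logged in map_offsets at line 11
  5-14: logged in map_offsets at line 16
  15: logged in map_offsets at line 17
  16: logged in screen_input at line 30
  17: logged in main at line 47
  18: logged in mix_signals at line 35
A correct fix: line 32: replace `mid // mid` with `mid // gap`.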